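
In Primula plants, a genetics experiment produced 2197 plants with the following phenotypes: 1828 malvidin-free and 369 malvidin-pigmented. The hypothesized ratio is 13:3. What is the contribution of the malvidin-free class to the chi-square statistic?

1.033

Total ratio parts = 16. Expected numbers out of 2197:
  malvidin-free: 2197 × 13/16 = 1785.0625
  malvidin-pigmented: 2197 × 3/16 = 411.9375
Contribution of malvidin-free: (1828 − 1785.0625)² / 1785.0625 = 1.0328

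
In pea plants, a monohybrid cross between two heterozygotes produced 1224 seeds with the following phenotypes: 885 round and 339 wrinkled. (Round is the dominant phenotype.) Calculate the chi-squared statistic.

4.745

For a monohybrid cross between heterozygotes with complete dominance, the expected phenotypic ratio is 3:1.
Under the 3:1 hypothesis (Σ ratio = 4, N = 1224):
  round: 1224 × 3/4 = 918
  wrinkled: 1224 × 1/4 = 306
χ² = Σ (O − E)² / E
  round: (885 − 918)² / 918 = 1.1863
  wrinkled: (339 − 306)² / 306 = 3.5588
χ² = 1.1863 + 3.5588 = 4.7451 ≈ 4.745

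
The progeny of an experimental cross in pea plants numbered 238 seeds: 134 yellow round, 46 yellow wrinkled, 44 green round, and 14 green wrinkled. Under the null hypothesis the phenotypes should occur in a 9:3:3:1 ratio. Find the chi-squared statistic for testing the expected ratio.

Under the 9:3:3:1 hypothesis (Σ ratio = 16, N = 238):
  yellow round: 238 × 9/16 = 133.875
  yellow wrinkled: 238 × 3/16 = 44.625
  green round: 238 × 3/16 = 44.625
  green wrinkled: 238 × 1/16 = 14.875
χ² = Σ (O − E)² / E
  yellow round: (134 − 133.875)² / 133.875 = 0.0001
  yellow wrinkled: (46 − 44.625)² / 44.625 = 0.0424
  green round: (44 − 44.625)² / 44.625 = 0.0088
  green wrinkled: (14 − 14.875)² / 14.875 = 0.0515
χ² = 0.0001 + 0.0424 + 0.0088 + 0.0515 = 0.1028 ≈ 0.103

0.103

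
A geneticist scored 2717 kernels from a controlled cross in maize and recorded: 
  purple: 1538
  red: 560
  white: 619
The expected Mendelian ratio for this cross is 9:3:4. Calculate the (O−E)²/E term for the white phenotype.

Expected counts for N = 2717 under a 9:3:4 ratio (total parts = 16):
  purple: 2717 × 9/16 = 1528.3125
  red: 2717 × 3/16 = 509.4375
  white: 2717 × 4/16 = 679.25
Contribution of white: (619 − 679.25)² / 679.25 = 5.3442

5.344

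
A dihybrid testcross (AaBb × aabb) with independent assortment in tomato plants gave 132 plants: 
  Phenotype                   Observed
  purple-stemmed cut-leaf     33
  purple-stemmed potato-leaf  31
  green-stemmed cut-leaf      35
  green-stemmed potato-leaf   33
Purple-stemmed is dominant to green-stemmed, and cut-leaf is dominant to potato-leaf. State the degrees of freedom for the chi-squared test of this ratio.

A dihybrid testcross with independent assortment gives a 1:1:1:1 ratio.
A goodness-of-fit test with 4 phenotype classes has df = 4 − 1 = 3.

3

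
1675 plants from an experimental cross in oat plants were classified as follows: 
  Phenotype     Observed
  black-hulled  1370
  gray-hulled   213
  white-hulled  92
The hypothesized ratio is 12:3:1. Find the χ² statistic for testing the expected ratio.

44.358

Expected counts for N = 1675 under a 12:3:1 ratio (total parts = 16):
  black-hulled: 1675 × 12/16 = 1256.25
  gray-hulled: 1675 × 3/16 = 314.0625
  white-hulled: 1675 × 1/16 = 104.6875
χ² = Σ (O − E)² / E
  black-hulled: (1370 − 1256.25)² / 1256.25 = 10.2998
  gray-hulled: (213 − 314.0625)² / 314.0625 = 32.5210
  white-hulled: (92 − 104.6875)² / 104.6875 = 1.5376
χ² = 10.2998 + 32.5210 + 1.5376 = 44.3584 ≈ 44.358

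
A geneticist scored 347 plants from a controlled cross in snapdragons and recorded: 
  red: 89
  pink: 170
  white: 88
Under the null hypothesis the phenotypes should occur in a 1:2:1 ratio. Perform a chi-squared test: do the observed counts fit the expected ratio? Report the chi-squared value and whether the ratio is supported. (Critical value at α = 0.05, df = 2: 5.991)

0.147; consistent

Under the 1:2:1 hypothesis (Σ ratio = 4, N = 347):
  red: 347 × 1/4 = 86.75
  pink: 347 × 2/4 = 173.5
  white: 347 × 1/4 = 86.75
χ² = Σ (O − E)² / E
  red: (89 − 86.75)² / 86.75 = 0.0584
  pink: (170 − 173.5)² / 173.5 = 0.0706
  white: (88 − 86.75)² / 86.75 = 0.0180
χ² = 0.0584 + 0.0706 + 0.0180 = 0.147
Degrees of freedom = 3 − 1 = 2; critical value at α = 0.05 is 5.991.
Since 0.147 < 5.991, we fail to reject the null hypothesis — the data are consistent with the 1:2:1 ratio.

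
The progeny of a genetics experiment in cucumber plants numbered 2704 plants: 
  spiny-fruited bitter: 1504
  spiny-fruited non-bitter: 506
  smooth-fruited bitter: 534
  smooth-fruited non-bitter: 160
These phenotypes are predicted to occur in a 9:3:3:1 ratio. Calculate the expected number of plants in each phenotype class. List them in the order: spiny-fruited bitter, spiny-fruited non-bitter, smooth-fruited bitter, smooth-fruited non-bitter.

Under the 9:3:3:1 hypothesis (Σ ratio = 16, N = 2704):
  spiny-fruited bitter: 2704 × 9/16 = 1521
  spiny-fruited non-bitter: 2704 × 3/16 = 507
  smooth-fruited bitter: 2704 × 3/16 = 507
  smooth-fruited non-bitter: 2704 × 1/16 = 169

1521, 507, 507, 169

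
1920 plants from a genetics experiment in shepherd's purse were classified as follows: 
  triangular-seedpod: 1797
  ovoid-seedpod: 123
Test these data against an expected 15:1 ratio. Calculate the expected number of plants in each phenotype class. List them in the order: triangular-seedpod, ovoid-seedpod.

1800, 120

Expected counts for N = 1920 under a 15:1 ratio (total parts = 16):
  triangular-seedpod: 1920 × 15/16 = 1800
  ovoid-seedpod: 1920 × 1/16 = 120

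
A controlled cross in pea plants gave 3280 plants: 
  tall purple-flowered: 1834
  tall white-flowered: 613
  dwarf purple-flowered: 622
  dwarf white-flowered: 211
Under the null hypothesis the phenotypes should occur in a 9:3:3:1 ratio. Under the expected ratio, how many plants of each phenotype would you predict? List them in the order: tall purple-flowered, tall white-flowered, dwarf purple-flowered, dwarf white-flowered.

1845, 615, 615, 205

Total ratio parts = 16. Expected numbers out of 3280:
  tall purple-flowered: 3280 × 9/16 = 1845
  tall white-flowered: 3280 × 3/16 = 615
  dwarf purple-flowered: 3280 × 3/16 = 615
  dwarf white-flowered: 3280 × 1/16 = 205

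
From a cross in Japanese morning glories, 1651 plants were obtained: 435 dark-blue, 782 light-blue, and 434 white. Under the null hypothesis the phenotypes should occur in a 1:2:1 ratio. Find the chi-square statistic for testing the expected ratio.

Expected counts for N = 1651 under a 1:2:1 ratio (total parts = 4):
  dark-blue: 1651 × 1/4 = 412.75
  light-blue: 1651 × 2/4 = 825.5
  white: 1651 × 1/4 = 412.75
χ² = Σ (O − E)² / E
  dark-blue: (435 − 412.75)² / 412.75 = 1.1994
  light-blue: (782 − 825.5)² / 825.5 = 2.2922
  white: (434 − 412.75)² / 412.75 = 1.0940
χ² = 1.1994 + 2.2922 + 1.0940 = 4.5856 ≈ 4.586

4.586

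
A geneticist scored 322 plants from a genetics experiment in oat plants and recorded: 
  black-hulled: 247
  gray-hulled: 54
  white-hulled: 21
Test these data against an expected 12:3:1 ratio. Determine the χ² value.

0.836

Under the 12:3:1 hypothesis (Σ ratio = 16, N = 322):
  black-hulled: 322 × 12/16 = 241.5
  gray-hulled: 322 × 3/16 = 60.375
  white-hulled: 322 × 1/16 = 20.125
χ² = Σ (O − E)² / E
  black-hulled: (247 − 241.5)² / 241.5 = 0.1253
  gray-hulled: (54 − 60.375)² / 60.375 = 0.6731
  white-hulled: (21 − 20.125)² / 20.125 = 0.0380
χ² = 0.1253 + 0.6731 + 0.0380 = 0.8364 ≈ 0.836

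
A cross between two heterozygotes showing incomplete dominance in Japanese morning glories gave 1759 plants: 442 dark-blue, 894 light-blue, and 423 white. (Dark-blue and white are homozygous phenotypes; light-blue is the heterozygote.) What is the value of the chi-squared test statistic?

0.889

With incomplete dominance, a heterozygote × heterozygote cross gives a 1:2:1 phenotypic ratio.
Total ratio parts = 4. Expected numbers out of 1759:
  dark-blue: 1759 × 1/4 = 439.75
  light-blue: 1759 × 2/4 = 879.5
  white: 1759 × 1/4 = 439.75
χ² = Σ (O − E)² / E
  dark-blue: (442 − 439.75)² / 439.75 = 0.0115
  light-blue: (894 − 879.5)² / 879.5 = 0.2391
  white: (423 − 439.75)² / 439.75 = 0.6380
χ² = 0.0115 + 0.2391 + 0.6380 = 0.8886 ≈ 0.889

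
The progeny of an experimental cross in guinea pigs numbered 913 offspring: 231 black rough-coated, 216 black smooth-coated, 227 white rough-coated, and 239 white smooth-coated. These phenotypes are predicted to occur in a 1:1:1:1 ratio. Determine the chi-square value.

Under the 1:1:1:1 hypothesis (Σ ratio = 4, N = 913):
  black rough-coated: 913 × 1/4 = 228.25
  black smooth-coated: 913 × 1/4 = 228.25
  white rough-coated: 913 × 1/4 = 228.25
  white smooth-coated: 913 × 1/4 = 228.25
χ² = Σ (O − E)² / E
  black rough-coated: (231 − 228.25)² / 228.25 = 0.0331
  black smooth-coated: (216 − 228.25)² / 228.25 = 0.6574
  white rough-coated: (227 − 228.25)² / 228.25 = 0.0068
  white smooth-coated: (239 − 228.25)² / 228.25 = 0.5063
χ² = 0.0331 + 0.6574 + 0.0068 + 0.5063 = 1.2036 ≈ 1.204

1.204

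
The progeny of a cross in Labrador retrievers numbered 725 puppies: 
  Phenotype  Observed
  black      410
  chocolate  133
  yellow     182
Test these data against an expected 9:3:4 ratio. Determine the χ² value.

The 9:3:4 ratio has 16 parts, so with N = 725 the expected counts are:
  black: 725 × 9/16 = 407.8125
  chocolate: 725 × 3/16 = 135.9375
  yellow: 725 × 4/16 = 181.25
χ² = Σ (O − E)² / E
  black: (410 − 407.8125)² / 407.8125 = 0.0117
  chocolate: (133 − 135.9375)² / 135.9375 = 0.0635
  yellow: (182 − 181.25)² / 181.25 = 0.0031
χ² = 0.0117 + 0.0635 + 0.0031 = 0.0783 ≈ 0.078

0.078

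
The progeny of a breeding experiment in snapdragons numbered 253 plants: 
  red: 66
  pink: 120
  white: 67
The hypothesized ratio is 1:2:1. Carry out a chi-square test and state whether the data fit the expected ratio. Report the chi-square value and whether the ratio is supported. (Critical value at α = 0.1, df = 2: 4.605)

0.676; consistent

Total ratio parts = 4. Expected numbers out of 253:
  red: 253 × 1/4 = 63.25
  pink: 253 × 2/4 = 126.5
  white: 253 × 1/4 = 63.25
χ² = Σ (O − E)² / E
  red: (66 − 63.25)² / 63.25 = 0.1196
  pink: (120 − 126.5)² / 126.5 = 0.3340
  white: (67 − 63.25)² / 63.25 = 0.2223
χ² = 0.1196 + 0.3340 + 0.2223 = 0.6759 ≈ 0.676
Degrees of freedom = 3 − 1 = 2; critical value at α = 0.1 is 4.605.
Since 0.676 < 4.605, we fail to reject the null hypothesis — the data are consistent with the 1:2:1 ratio.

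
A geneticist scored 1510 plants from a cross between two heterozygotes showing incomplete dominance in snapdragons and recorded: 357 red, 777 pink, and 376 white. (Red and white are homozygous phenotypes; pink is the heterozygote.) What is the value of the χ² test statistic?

With incomplete dominance, a heterozygote × heterozygote cross gives a 1:2:1 phenotypic ratio.
Under the 1:2:1 hypothesis (Σ ratio = 4, N = 1510):
  red: 1510 × 1/4 = 377.5
  pink: 1510 × 2/4 = 755
  white: 1510 × 1/4 = 377.5
χ² = Σ (O − E)² / E
  red: (357 − 377.5)² / 377.5 = 1.1132
  pink: (777 − 755)² / 755 = 0.6411
  white: (376 − 377.5)² / 377.5 = 0.0060
χ² = 1.1132 + 0.6411 + 0.0060 = 1.7603 ≈ 1.760

1.760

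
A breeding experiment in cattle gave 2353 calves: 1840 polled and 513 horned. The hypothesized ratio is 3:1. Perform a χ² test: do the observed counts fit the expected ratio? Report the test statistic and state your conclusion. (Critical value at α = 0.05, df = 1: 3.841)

Total ratio parts = 4. Expected numbers out of 2353:
  polled: 2353 × 3/4 = 1764.75
  horned: 2353 × 1/4 = 588.25
χ² = Σ (O − E)² / E
  polled: (1840 − 1764.75)² / 1764.75 = 3.2087
  horned: (513 − 588.25)² / 588.25 = 9.6261
χ² = 3.2087 + 9.6261 = 12.8348 ≈ 12.835
Degrees of freedom = 2 − 1 = 1; critical value at α = 0.05 is 3.841.
Since 12.835 > 3.841, we reject the null hypothesis — the data do not fit the 3:1 ratio.

12.835; not consistent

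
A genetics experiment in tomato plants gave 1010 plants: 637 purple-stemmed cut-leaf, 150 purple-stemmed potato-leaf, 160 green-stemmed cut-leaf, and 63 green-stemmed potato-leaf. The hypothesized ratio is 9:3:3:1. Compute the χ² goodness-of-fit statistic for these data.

Expected counts for N = 1010 under a 9:3:3:1 ratio (total parts = 16):
  purple-stemmed cut-leaf: 1010 × 9/16 = 568.125
  purple-stemmed potato-leaf: 1010 × 3/16 = 189.375
  green-stemmed cut-leaf: 1010 × 3/16 = 189.375
  green-stemmed potato-leaf: 1010 × 1/16 = 63.125
χ² = Σ (O − E)² / E
  purple-stemmed cut-leaf: (637 − 568.125)² / 568.125 = 8.3499
  purple-stemmed potato-leaf: (150 − 189.375)² / 189.375 = 8.1869
  green-stemmed cut-leaf: (160 − 189.375)² / 189.375 = 4.5565
  green-stemmed potato-leaf: (63 − 63.125)² / 63.125 = 0.0002
χ² = 8.3499 + 8.1869 + 4.5565 + 0.0002 = 21.0935 ≈ 21.094

21.094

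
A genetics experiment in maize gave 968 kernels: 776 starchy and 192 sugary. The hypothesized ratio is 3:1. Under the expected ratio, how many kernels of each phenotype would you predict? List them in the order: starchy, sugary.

The 3:1 ratio has 4 parts, so with N = 968 the expected counts are:
  starchy: 968 × 3/4 = 726
  sugary: 968 × 1/4 = 242

726, 242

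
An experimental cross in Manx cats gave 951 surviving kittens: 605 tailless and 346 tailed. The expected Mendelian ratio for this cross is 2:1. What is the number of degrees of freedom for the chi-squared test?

1

A goodness-of-fit test with 2 phenotype classes has df = 2 − 1 = 1.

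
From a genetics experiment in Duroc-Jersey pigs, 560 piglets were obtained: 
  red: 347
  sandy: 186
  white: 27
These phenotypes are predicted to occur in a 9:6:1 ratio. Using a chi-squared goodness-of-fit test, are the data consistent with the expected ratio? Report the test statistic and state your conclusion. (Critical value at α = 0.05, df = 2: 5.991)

The 9:6:1 ratio has 16 parts, so with N = 560 the expected counts are:
  red: 560 × 9/16 = 315
  sandy: 560 × 6/16 = 210
  white: 560 × 1/16 = 35
χ² = Σ (O − E)² / E
  red: (347 − 315)² / 315 = 3.2508
  sandy: (186 − 210)² / 210 = 2.7429
  white: (27 − 35)² / 35 = 1.8286
χ² = 3.2508 + 2.7429 + 1.8286 = 7.8223 ≈ 7.822
Degrees of freedom = 3 − 1 = 2; critical value at α = 0.05 is 5.991.
Since 7.822 > 5.991, we reject the null hypothesis — the data do not fit the 9:6:1 ratio.

7.822; not consistent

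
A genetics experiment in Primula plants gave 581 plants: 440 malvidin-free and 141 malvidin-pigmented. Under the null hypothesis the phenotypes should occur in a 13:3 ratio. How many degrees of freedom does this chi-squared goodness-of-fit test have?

A goodness-of-fit test with 2 phenotype classes has df = 2 − 1 = 1.

1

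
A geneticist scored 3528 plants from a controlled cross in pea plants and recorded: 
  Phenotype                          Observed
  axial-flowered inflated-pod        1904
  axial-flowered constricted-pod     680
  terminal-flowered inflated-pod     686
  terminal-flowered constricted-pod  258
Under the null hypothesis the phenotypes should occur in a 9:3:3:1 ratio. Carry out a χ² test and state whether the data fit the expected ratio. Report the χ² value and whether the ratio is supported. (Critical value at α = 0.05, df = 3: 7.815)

Total ratio parts = 16. Expected numbers out of 3528:
  axial-flowered inflated-pod: 3528 × 9/16 = 1984.5
  axial-flowered constricted-pod: 3528 × 3/16 = 661.5
  terminal-flowered inflated-pod: 3528 × 3/16 = 661.5
  terminal-flowered constricted-pod: 3528 × 1/16 = 220.5
χ² = Σ (O − E)² / E
  axial-flowered inflated-pod: (1904 − 1984.5)² / 1984.5 = 3.2654
  axial-flowered constricted-pod: (680 − 661.5)² / 661.5 = 0.5174
  terminal-flowered inflated-pod: (686 − 661.5)² / 661.5 = 0.9074
  terminal-flowered constricted-pod: (258 − 220.5)² / 220.5 = 6.3776
χ² = 3.2654 + 0.5174 + 0.9074 + 6.3776 = 11.0678 ≈ 11.068
Degrees of freedom = 4 − 1 = 3; critical value at α = 0.05 is 7.815.
Since 11.068 > 7.815, we reject the null hypothesis — the data do not fit the 9:3:3:1 ratio.

11.068; not consistent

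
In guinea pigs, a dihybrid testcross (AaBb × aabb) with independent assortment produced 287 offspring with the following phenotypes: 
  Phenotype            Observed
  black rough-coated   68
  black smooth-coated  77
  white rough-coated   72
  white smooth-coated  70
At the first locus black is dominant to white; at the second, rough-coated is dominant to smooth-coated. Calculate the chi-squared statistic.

A dihybrid testcross with independent assortment gives a 1:1:1:1 ratio.
The 1:1:1:1 ratio has 4 parts, so with N = 287 the expected counts are:
  black rough-coated: 287 × 1/4 = 71.75
  black smooth-coated: 287 × 1/4 = 71.75
  white rough-coated: 287 × 1/4 = 71.75
  white smooth-coated: 287 × 1/4 = 71.75
χ² = Σ (O − E)² / E
  black rough-coated: (68 − 71.75)² / 71.75 = 0.1960
  black smooth-coated: (77 − 71.75)² / 71.75 = 0.3841
  white rough-coated: (72 − 71.75)² / 71.75 = 0.0009
  white smooth-coated: (70 − 71.75)² / 71.75 = 0.0427
χ² = 0.1960 + 0.3841 + 0.0009 + 0.0427 = 0.6237 ≈ 0.624

0.624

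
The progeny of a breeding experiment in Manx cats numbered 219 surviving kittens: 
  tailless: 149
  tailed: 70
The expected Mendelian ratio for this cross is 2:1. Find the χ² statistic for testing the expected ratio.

0.185

Expected counts for N = 219 under a 2:1 ratio (total parts = 3):
  tailless: 219 × 2/3 = 146
  tailed: 219 × 1/3 = 73
χ² = Σ (O − E)² / E
  tailless: (149 − 146)² / 146 = 0.0616
  tailed: (70 − 73)² / 73 = 0.1233
χ² = 0.0616 + 0.1233 = 0.1849 ≈ 0.185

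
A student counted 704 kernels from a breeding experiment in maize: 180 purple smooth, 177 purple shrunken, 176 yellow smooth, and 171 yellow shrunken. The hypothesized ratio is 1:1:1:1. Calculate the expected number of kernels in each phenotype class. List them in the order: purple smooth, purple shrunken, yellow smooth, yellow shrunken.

Under the 1:1:1:1 hypothesis (Σ ratio = 4, N = 704):
  purple smooth: 704 × 1/4 = 176
  purple shrunken: 704 × 1/4 = 176
  yellow smooth: 704 × 1/4 = 176
  yellow shrunken: 704 × 1/4 = 176

176, 176, 176, 176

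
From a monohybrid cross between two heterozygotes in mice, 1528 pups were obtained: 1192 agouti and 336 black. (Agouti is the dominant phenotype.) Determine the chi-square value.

7.386

For a monohybrid cross between heterozygotes with complete dominance, the expected phenotypic ratio is 3:1.
The 3:1 ratio has 4 parts, so with N = 1528 the expected counts are:
  agouti: 1528 × 3/4 = 1146
  black: 1528 × 1/4 = 382
χ² = Σ (O − E)² / E
  agouti: (1192 − 1146)² / 1146 = 1.8464
  black: (336 − 382)² / 382 = 5.5393
χ² = 1.8464 + 5.5393 = 7.3857 ≈ 7.386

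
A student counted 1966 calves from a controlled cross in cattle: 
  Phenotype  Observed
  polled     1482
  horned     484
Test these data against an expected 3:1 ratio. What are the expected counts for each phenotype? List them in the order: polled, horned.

Total ratio parts = 4. Expected numbers out of 1966:
  polled: 1966 × 3/4 = 1474.5
  horned: 1966 × 1/4 = 491.5

1474.5, 491.5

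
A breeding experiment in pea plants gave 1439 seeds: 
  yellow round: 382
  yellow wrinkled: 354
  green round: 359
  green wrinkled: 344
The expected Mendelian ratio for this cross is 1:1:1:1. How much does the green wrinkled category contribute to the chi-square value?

0.690

Total ratio parts = 4. Expected numbers out of 1439:
  yellow round: 1439 × 1/4 = 359.75
  yellow wrinkled: 1439 × 1/4 = 359.75
  green round: 1439 × 1/4 = 359.75
  green wrinkled: 1439 × 1/4 = 359.75
Contribution of green wrinkled: (344 − 359.75)² / 359.75 = 0.6895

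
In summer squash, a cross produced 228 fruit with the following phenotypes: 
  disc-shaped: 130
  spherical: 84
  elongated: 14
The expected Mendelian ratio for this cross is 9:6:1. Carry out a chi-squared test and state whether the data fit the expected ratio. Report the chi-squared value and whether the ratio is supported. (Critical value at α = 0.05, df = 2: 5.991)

0.055; consistent

Expected counts for N = 228 under a 9:6:1 ratio (total parts = 16):
  disc-shaped: 228 × 9/16 = 128.25
  spherical: 228 × 6/16 = 85.5
  elongated: 228 × 1/16 = 14.25
χ² = Σ (O − E)² / E
  disc-shaped: (130 − 128.25)² / 128.25 = 0.0239
  spherical: (84 − 85.5)² / 85.5 = 0.0263
  elongated: (14 − 14.25)² / 14.25 = 0.0044
χ² = 0.0239 + 0.0263 + 0.0044 = 0.0546 ≈ 0.055
Degrees of freedom = 3 − 1 = 2; critical value at α = 0.05 is 5.991.
Since 0.055 < 5.991, we fail to reject the null hypothesis — the data are consistent with the 9:6:1 ratio.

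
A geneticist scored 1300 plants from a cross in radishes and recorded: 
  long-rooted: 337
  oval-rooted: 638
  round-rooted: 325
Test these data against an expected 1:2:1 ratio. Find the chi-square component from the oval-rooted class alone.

0.222

The 1:2:1 ratio has 4 parts, so with N = 1300 the expected counts are:
  long-rooted: 1300 × 1/4 = 325
  oval-rooted: 1300 × 2/4 = 650
  round-rooted: 1300 × 1/4 = 325
Contribution of oval-rooted: (638 − 650)² / 650 = 0.2215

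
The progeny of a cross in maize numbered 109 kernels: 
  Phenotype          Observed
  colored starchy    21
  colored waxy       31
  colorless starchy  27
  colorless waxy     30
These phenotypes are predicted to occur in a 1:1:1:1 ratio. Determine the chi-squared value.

Total ratio parts = 4. Expected numbers out of 109:
  colored starchy: 109 × 1/4 = 27.25
  colored waxy: 109 × 1/4 = 27.25
  colorless starchy: 109 × 1/4 = 27.25
  colorless waxy: 109 × 1/4 = 27.25
χ² = Σ (O − E)² / E
  colored starchy: (21 − 27.25)² / 27.25 = 1.4335
  colored waxy: (31 − 27.25)² / 27.25 = 0.5161
  colorless starchy: (27 − 27.25)² / 27.25 = 0.0023
  colorless waxy: (30 − 27.25)² / 27.25 = 0.2775
χ² = 1.4335 + 0.5161 + 0.0023 + 0.2775 = 2.2294 ≈ 2.229

2.229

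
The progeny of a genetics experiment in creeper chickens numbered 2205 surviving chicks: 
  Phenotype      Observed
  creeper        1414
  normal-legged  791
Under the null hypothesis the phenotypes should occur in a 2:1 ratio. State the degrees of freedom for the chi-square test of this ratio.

1

A goodness-of-fit test with 2 phenotype classes has df = 2 − 1 = 1.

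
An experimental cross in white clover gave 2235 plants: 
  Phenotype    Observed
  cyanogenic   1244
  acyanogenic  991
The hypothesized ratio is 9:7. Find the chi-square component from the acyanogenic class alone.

Total ratio parts = 16. Expected numbers out of 2235:
  cyanogenic: 2235 × 9/16 = 1257.1875
  acyanogenic: 2235 × 7/16 = 977.8125
Contribution of acyanogenic: (991 − 977.8125)² / 977.8125 = 0.1779

0.178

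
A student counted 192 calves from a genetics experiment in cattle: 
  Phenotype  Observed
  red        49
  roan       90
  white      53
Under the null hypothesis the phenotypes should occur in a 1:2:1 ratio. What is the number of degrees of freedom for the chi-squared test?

2

A goodness-of-fit test with 3 phenotype classes has df = 3 − 1 = 2.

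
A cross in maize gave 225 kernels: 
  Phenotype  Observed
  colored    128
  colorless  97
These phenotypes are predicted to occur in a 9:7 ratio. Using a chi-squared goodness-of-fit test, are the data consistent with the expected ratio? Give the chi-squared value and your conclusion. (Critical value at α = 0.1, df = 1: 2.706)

0.037; consistent

Expected counts for N = 225 under a 9:7 ratio (total parts = 16):
  colored: 225 × 9/16 = 126.5625
  colorless: 225 × 7/16 = 98.4375
χ² = Σ (O − E)² / E
  colored: (128 − 126.5625)² / 126.5625 = 0.0163
  colorless: (97 − 98.4375)² / 98.4375 = 0.0210
χ² = 0.0163 + 0.0210 = 0.0373 ≈ 0.037
Degrees of freedom = 2 − 1 = 1; critical value at α = 0.1 is 2.706.
Since 0.037 < 2.706, we fail to reject the null hypothesis — the data are consistent with the 9:7 ratio.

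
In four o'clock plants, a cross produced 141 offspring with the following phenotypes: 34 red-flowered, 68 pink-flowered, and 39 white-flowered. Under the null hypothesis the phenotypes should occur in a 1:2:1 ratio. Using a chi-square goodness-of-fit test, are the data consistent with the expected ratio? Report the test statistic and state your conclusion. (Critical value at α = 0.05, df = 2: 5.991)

The 1:2:1 ratio has 4 parts, so with N = 141 the expected counts are:
  red-flowered: 141 × 1/4 = 35.25
  pink-flowered: 141 × 2/4 = 70.5
  white-flowered: 141 × 1/4 = 35.25
χ² = Σ (O − E)² / E
  red-flowered: (34 − 35.25)² / 35.25 = 0.0443
  pink-flowered: (68 − 70.5)² / 70.5 = 0.0887
  white-flowered: (39 − 35.25)² / 35.25 = 0.3989
χ² = 0.0443 + 0.0887 + 0.3989 = 0.5319 ≈ 0.532
Degrees of freedom = 3 − 1 = 2; critical value at α = 0.05 is 5.991.
Since 0.532 < 5.991, we fail to reject the null hypothesis — the data are consistent with the 1:2:1 ratio.

0.532; consistent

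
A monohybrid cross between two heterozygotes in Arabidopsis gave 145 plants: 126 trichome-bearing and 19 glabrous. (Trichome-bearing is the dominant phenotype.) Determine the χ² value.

10.945

For a monohybrid cross between heterozygotes with complete dominance, the expected phenotypic ratio is 3:1.
Under the 3:1 hypothesis (Σ ratio = 4, N = 145):
  trichome-bearing: 145 × 3/4 = 108.75
  glabrous: 145 × 1/4 = 36.25
χ² = Σ (O − E)² / E
  trichome-bearing: (126 − 108.75)² / 108.75 = 2.7362
  glabrous: (19 − 36.25)² / 36.25 = 8.2086
χ² = 2.7362 + 8.2086 = 10.9448 ≈ 10.945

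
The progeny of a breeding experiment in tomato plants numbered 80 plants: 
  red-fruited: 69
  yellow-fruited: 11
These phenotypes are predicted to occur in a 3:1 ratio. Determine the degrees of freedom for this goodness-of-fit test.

1

A goodness-of-fit test with 2 phenotype classes has df = 2 − 1 = 1.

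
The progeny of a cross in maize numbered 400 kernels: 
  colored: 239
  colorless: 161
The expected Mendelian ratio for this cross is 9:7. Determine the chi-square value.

Under the 9:7 hypothesis (Σ ratio = 16, N = 400):
  colored: 400 × 9/16 = 225
  colorless: 400 × 7/16 = 175
χ² = Σ (O − E)² / E
  colored: (239 − 225)² / 225 = 0.8711
  colorless: (161 − 175)² / 175 = 1.1200
χ² = 0.8711 + 1.1200 = 1.9911 ≈ 1.991

1.991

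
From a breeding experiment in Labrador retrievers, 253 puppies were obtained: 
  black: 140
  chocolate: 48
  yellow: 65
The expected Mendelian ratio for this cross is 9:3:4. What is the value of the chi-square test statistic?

0.093

Expected counts for N = 253 under a 9:3:4 ratio (total parts = 16):
  black: 253 × 9/16 = 142.3125
  chocolate: 253 × 3/16 = 47.4375
  yellow: 253 × 4/16 = 63.25
χ² = Σ (O − E)² / E
  black: (140 − 142.3125)² / 142.3125 = 0.0376
  chocolate: (48 − 47.4375)² / 47.4375 = 0.0067
  yellow: (65 − 63.25)² / 63.25 = 0.0484
χ² = 0.0376 + 0.0067 + 0.0484 = 0.0927 ≈ 0.093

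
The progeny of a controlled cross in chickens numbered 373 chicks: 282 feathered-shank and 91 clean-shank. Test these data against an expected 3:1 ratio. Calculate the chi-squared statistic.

0.072

Total ratio parts = 4. Expected numbers out of 373:
  feathered-shank: 373 × 3/4 = 279.75
  clean-shank: 373 × 1/4 = 93.25
χ² = Σ (O − E)² / E
  feathered-shank: (282 − 279.75)² / 279.75 = 0.0181
  clean-shank: (91 − 93.25)² / 93.25 = 0.0543
χ² = 0.0181 + 0.0543 = 0.0724 ≈ 0.072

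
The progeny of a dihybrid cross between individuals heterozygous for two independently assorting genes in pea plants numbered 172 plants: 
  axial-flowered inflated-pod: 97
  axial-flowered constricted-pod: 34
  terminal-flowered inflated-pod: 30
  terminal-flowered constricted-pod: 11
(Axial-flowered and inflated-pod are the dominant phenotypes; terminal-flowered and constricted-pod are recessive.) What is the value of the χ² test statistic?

0.258

A dihybrid F₂ with independent assortment and complete dominance at both loci gives a 9:3:3:1 phenotypic ratio.
Expected counts for N = 172 under a 9:3:3:1 ratio (total parts = 16):
  axial-flowered inflated-pod: 172 × 9/16 = 96.75
  axial-flowered constricted-pod: 172 × 3/16 = 32.25
  terminal-flowered inflated-pod: 172 × 3/16 = 32.25
  terminal-flowered constricted-pod: 172 × 1/16 = 10.75
χ² = Σ (O − E)² / E
  axial-flowered inflated-pod: (97 − 96.75)² / 96.75 = 0.0006
  axial-flowered constricted-pod: (34 − 32.25)² / 32.25 = 0.0950
  terminal-flowered inflated-pod: (30 − 32.25)² / 32.25 = 0.1570
  terminal-flowered constricted-pod: (11 − 10.75)² / 10.75 = 0.0058
χ² = 0.0006 + 0.0950 + 0.1570 + 0.0058 = 0.2584 ≈ 0.258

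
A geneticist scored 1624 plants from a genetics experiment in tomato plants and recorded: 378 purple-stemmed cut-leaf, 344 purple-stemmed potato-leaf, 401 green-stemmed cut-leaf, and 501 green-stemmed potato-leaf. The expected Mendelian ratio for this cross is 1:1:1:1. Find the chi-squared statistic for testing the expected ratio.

Total ratio parts = 4. Expected numbers out of 1624:
  purple-stemmed cut-leaf: 1624 × 1/4 = 406
  purple-stemmed potato-leaf: 1624 × 1/4 = 406
  green-stemmed cut-leaf: 1624 × 1/4 = 406
  green-stemmed potato-leaf: 1624 × 1/4 = 406
χ² = Σ (O − E)² / E
  purple-stemmed cut-leaf: (378 − 406)² / 406 = 1.9310
  purple-stemmed potato-leaf: (344 − 406)² / 406 = 9.4680
  green-stemmed cut-leaf: (401 − 406)² / 406 = 0.0616
  green-stemmed potato-leaf: (501 − 406)² / 406 = 22.2291
χ² = 1.9310 + 9.4680 + 0.0616 + 22.2291 = 33.6897 ≈ 33.690

33.690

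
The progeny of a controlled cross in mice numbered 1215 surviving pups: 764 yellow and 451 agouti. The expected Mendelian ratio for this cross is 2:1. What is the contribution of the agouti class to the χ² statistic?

5.225

Expected counts for N = 1215 under a 2:1 ratio (total parts = 3):
  yellow: 1215 × 2/3 = 810
  agouti: 1215 × 1/3 = 405
Contribution of agouti: (451 − 405)² / 405 = 5.2247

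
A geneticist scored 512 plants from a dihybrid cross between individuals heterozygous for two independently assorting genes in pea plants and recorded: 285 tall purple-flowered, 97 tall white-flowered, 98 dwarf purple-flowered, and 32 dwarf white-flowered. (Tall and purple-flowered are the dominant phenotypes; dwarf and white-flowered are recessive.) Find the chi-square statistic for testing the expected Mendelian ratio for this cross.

A dihybrid F₂ with independent assortment and complete dominance at both loci gives a 9:3:3:1 phenotypic ratio.
The 9:3:3:1 ratio has 16 parts, so with N = 512 the expected counts are:
  tall purple-flowered: 512 × 9/16 = 288
  tall white-flowered: 512 × 3/16 = 96
  dwarf purple-flowered: 512 × 3/16 = 96
  dwarf white-flowered: 512 × 1/16 = 32
χ² = Σ (O − E)² / E
  tall purple-flowered: (285 − 288)² / 288 = 0.0312
  tall white-flowered: (97 − 96)² / 96 = 0.0104
  dwarf purple-flowered: (98 − 96)² / 96 = 0.0417
  dwarf white-flowered: (32 − 32)² / 32 = 0.0000
χ² = 0.0312 + 0.0104 + 0.0417 + 0.0000 = 0.0833 ≈ 0.083

0.083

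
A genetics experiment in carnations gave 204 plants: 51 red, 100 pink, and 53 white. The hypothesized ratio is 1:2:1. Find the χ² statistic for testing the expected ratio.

0.118

Expected counts for N = 204 under a 1:2:1 ratio (total parts = 4):
  red: 204 × 1/4 = 51
  pink: 204 × 2/4 = 102
  white: 204 × 1/4 = 51
χ² = Σ (O − E)² / E
  red: (51 − 51)² / 51 = 0.0000
  pink: (100 − 102)² / 102 = 0.0392
  white: (53 − 51)² / 51 = 0.0784
χ² = 0.0000 + 0.0392 + 0.0784 = 0.1176 ≈ 0.118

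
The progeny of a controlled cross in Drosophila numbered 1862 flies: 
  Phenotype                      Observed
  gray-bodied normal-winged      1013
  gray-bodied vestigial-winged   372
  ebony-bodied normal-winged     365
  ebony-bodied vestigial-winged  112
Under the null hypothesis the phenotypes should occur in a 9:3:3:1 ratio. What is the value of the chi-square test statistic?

Expected counts for N = 1862 under a 9:3:3:1 ratio (total parts = 16):
  gray-bodied normal-winged: 1862 × 9/16 = 1047.375
  gray-bodied vestigial-winged: 1862 × 3/16 = 349.125
  ebony-bodied normal-winged: 1862 × 3/16 = 349.125
  ebony-bodied vestigial-winged: 1862 × 1/16 = 116.375
χ² = Σ (O − E)² / E
  gray-bodied normal-winged: (1013 − 1047.375)² / 1047.375 = 1.1282
  gray-bodied vestigial-winged: (372 − 349.125)² / 349.125 = 1.4988
  ebony-bodied normal-winged: (365 − 349.125)² / 349.125 = 0.7218
  ebony-bodied vestigial-winged: (112 − 116.375)² / 116.375 = 0.1645
χ² = 1.1282 + 1.4988 + 0.7218 + 0.1645 = 3.5133 ≈ 3.513

3.513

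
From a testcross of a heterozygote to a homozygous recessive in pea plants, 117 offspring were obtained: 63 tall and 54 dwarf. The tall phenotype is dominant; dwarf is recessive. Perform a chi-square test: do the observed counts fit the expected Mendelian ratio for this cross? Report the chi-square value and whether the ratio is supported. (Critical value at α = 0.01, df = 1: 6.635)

0.692; consistent

A testcross of a heterozygote (Aa × aa) gives a 1:1 phenotypic ratio.
Expected counts for N = 117 under a 1:1 ratio (total parts = 2):
  tall: 117 × 1/2 = 58.5
  dwarf: 117 × 1/2 = 58.5
χ² = Σ (O − E)² / E
  tall: (63 − 58.5)² / 58.5 = 0.3462
  dwarf: (54 − 58.5)² / 58.5 = 0.3462
χ² = 0.3462 + 0.3462 = 0.6924 ≈ 0.692
Degrees of freedom = 2 − 1 = 1; critical value at α = 0.01 is 6.635.
Since 0.692 < 6.635, we fail to reject the null hypothesis — the data are consistent with the 1:1 ratio.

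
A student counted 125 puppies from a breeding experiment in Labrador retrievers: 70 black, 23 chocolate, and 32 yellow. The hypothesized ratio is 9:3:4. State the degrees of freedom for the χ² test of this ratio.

2

A goodness-of-fit test with 3 phenotype classes has df = 3 − 1 = 2.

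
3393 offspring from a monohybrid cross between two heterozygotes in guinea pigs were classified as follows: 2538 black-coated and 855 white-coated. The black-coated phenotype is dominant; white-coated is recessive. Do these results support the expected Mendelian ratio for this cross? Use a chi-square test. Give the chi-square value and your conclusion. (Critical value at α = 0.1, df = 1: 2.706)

For a monohybrid cross between heterozygotes with complete dominance, the expected phenotypic ratio is 3:1.
Total ratio parts = 4. Expected numbers out of 3393:
  black-coated: 3393 × 3/4 = 2544.75
  white-coated: 3393 × 1/4 = 848.25
χ² = Σ (O − E)² / E
  black-coated: (2538 − 2544.75)² / 2544.75 = 0.0179
  white-coated: (855 − 848.25)² / 848.25 = 0.0537
χ² = 0.0179 + 0.0537 = 0.0716 ≈ 0.072
Degrees of freedom = 2 − 1 = 1; critical value at α = 0.1 is 2.706.
Since 0.072 < 2.706, we fail to reject the null hypothesis — the data are consistent with the 3:1 ratio.

0.072; consistent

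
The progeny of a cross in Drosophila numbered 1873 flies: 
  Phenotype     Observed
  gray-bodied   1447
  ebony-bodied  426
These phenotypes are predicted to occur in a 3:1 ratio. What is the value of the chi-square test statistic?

5.083

The 3:1 ratio has 4 parts, so with N = 1873 the expected counts are:
  gray-bodied: 1873 × 3/4 = 1404.75
  ebony-bodied: 1873 × 1/4 = 468.25
χ² = Σ (O − E)² / E
  gray-bodied: (1447 − 1404.75)² / 1404.75 = 1.2707
  ebony-bodied: (426 − 468.25)² / 468.25 = 3.8122
χ² = 1.2707 + 3.8122 = 5.0829 ≈ 5.083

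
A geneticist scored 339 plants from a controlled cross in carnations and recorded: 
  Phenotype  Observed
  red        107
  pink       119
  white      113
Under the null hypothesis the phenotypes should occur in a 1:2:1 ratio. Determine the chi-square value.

30.304

The 1:2:1 ratio has 4 parts, so with N = 339 the expected counts are:
  red: 339 × 1/4 = 84.75
  pink: 339 × 2/4 = 169.5
  white: 339 × 1/4 = 84.75
χ² = Σ (O − E)² / E
  red: (107 − 84.75)² / 84.75 = 5.8414
  pink: (119 − 169.5)² / 169.5 = 15.0457
  white: (113 − 84.75)² / 84.75 = 9.4167
χ² = 5.8414 + 15.0457 + 9.4167 = 30.3038 ≈ 30.304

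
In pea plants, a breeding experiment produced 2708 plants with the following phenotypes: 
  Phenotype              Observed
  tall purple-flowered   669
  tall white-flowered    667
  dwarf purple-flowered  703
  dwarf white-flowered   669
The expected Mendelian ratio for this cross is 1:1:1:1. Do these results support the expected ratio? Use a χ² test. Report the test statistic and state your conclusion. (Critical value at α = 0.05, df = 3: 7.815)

1.335; consistent

Total ratio parts = 4. Expected numbers out of 2708:
  tall purple-flowered: 2708 × 1/4 = 677
  tall white-flowered: 2708 × 1/4 = 677
  dwarf purple-flowered: 2708 × 1/4 = 677
  dwarf white-flowered: 2708 × 1/4 = 677
χ² = Σ (O − E)² / E
  tall purple-flowered: (669 − 677)² / 677 = 0.0945
  tall white-flowered: (667 − 677)² / 677 = 0.1477
  dwarf purple-flowered: (703 − 677)² / 677 = 0.9985
  dwarf white-flowered: (669 − 677)² / 677 = 0.0945
χ² = 0.0945 + 0.1477 + 0.9985 + 0.0945 = 1.3352 ≈ 1.335
Degrees of freedom = 4 − 1 = 3; critical value at α = 0.05 is 7.815.
Since 1.335 < 7.815, we fail to reject the null hypothesis — the data are consistent with the 1:1:1:1 ratio.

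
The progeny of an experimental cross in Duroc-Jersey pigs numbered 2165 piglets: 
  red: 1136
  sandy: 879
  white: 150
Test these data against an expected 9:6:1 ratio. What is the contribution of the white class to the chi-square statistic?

Total ratio parts = 16. Expected numbers out of 2165:
  red: 2165 × 9/16 = 1217.8125
  sandy: 2165 × 6/16 = 811.875
  white: 2165 × 1/16 = 135.3125
Contribution of white: (150 − 135.3125)² / 135.3125 = 1.5943

1.594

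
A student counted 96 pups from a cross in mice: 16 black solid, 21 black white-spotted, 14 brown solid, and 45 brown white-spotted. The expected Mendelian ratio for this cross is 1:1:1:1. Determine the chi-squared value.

25.583

Under the 1:1:1:1 hypothesis (Σ ratio = 4, N = 96):
  black solid: 96 × 1/4 = 24
  black white-spotted: 96 × 1/4 = 24
  brown solid: 96 × 1/4 = 24
  brown white-spotted: 96 × 1/4 = 24
χ² = Σ (O − E)² / E
  black solid: (16 − 24)² / 24 = 2.6667
  black white-spotted: (21 − 24)² / 24 = 0.3750
  brown solid: (14 − 24)² / 24 = 4.1667
  brown white-spotted: (45 − 24)² / 24 = 18.3750
χ² = 2.6667 + 0.3750 + 4.1667 + 18.3750 = 25.5834 ≈ 25.583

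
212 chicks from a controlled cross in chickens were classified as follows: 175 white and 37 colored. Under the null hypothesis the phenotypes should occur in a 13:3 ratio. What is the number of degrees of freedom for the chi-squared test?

A goodness-of-fit test with 2 phenotype classes has df = 2 − 1 = 1.

1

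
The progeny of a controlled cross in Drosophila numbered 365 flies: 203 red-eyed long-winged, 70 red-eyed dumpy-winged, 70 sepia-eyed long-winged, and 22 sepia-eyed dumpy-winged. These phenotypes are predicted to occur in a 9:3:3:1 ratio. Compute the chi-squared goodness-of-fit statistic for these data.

0.126

The 9:3:3:1 ratio has 16 parts, so with N = 365 the expected counts are:
  red-eyed long-winged: 365 × 9/16 = 205.3125
  red-eyed dumpy-winged: 365 × 3/16 = 68.4375
  sepia-eyed long-winged: 365 × 3/16 = 68.4375
  sepia-eyed dumpy-winged: 365 × 1/16 = 22.8125
χ² = Σ (O − E)² / E
  red-eyed long-winged: (203 − 205.3125)² / 205.3125 = 0.0260
  red-eyed dumpy-winged: (70 − 68.4375)² / 68.4375 = 0.0357
  sepia-eyed long-winged: (70 − 68.4375)² / 68.4375 = 0.0357
  sepia-eyed dumpy-winged: (22 − 22.8125)² / 22.8125 = 0.0289
χ² = 0.0260 + 0.0357 + 0.0357 + 0.0289 = 0.1263 ≈ 0.126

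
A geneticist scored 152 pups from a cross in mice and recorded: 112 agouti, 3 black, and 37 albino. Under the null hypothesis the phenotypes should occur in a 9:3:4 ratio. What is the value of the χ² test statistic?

31.056

Total ratio parts = 16. Expected numbers out of 152:
  agouti: 152 × 9/16 = 85.5
  black: 152 × 3/16 = 28.5
  albino: 152 × 4/16 = 38
χ² = Σ (O − E)² / E
  agouti: (112 − 85.5)² / 85.5 = 8.2135
  black: (3 − 28.5)² / 28.5 = 22.8158
  albino: (37 − 38)² / 38 = 0.0263
χ² = 8.2135 + 22.8158 + 0.0263 = 31.0556 ≈ 31.056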